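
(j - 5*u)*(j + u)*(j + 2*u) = j^3 - 2*j^2*u - 13*j*u^2 - 10*u^3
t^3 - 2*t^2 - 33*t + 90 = (t - 5)*(t - 3)*(t + 6)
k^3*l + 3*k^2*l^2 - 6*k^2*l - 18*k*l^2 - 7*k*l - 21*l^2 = (k - 7)*(k + 3*l)*(k*l + l)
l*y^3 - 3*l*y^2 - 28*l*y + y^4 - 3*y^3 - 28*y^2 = y*(l + y)*(y - 7)*(y + 4)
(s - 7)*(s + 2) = s^2 - 5*s - 14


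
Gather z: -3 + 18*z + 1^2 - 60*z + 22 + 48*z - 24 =6*z - 4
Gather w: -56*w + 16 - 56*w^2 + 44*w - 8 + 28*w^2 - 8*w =-28*w^2 - 20*w + 8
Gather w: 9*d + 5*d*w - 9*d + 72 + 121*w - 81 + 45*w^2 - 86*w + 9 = 45*w^2 + w*(5*d + 35)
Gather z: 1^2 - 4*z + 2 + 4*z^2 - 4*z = 4*z^2 - 8*z + 3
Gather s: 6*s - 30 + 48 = 6*s + 18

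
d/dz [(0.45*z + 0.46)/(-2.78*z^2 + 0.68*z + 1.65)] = (1.251*z^2 + 2.5576*z + 0.4297)/(7.7284*z^4 - 3.7808*z^3 - 8.7116*z^2 + 2.244*z + 2.7225)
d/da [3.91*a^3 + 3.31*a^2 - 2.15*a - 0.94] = 11.73*a^2 + 6.62*a - 2.15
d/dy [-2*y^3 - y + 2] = -6*y^2 - 1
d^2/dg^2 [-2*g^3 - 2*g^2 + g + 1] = -12*g - 4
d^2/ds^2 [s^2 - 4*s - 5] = 2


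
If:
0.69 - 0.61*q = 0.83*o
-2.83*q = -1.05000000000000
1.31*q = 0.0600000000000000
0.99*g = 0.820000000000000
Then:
No Solution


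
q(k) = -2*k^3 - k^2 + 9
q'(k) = -6*k^2 - 2*k = 2*k*(-3*k - 1)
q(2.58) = -32.00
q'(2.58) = -45.10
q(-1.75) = 16.66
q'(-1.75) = -14.88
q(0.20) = 8.94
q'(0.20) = -0.64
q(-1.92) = 19.47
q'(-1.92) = -18.28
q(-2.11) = 23.34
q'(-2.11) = -22.49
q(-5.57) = 323.59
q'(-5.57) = -175.01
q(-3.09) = 58.46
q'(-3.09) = -51.11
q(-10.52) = 2226.83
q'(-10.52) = -642.98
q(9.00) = -1530.00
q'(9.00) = -504.00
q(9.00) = -1530.00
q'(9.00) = -504.00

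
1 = 1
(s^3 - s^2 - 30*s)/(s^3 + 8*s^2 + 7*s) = (s^2 - s - 30)/(s^2 + 8*s + 7)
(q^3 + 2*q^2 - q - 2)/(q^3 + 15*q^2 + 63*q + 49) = (q^2 + q - 2)/(q^2 + 14*q + 49)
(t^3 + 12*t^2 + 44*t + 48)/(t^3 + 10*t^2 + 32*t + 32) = (t + 6)/(t + 4)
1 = 1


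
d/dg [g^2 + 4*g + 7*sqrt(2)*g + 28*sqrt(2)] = 2*g + 4 + 7*sqrt(2)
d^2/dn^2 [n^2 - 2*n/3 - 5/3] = 2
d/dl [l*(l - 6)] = 2*l - 6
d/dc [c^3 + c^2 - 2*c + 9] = 3*c^2 + 2*c - 2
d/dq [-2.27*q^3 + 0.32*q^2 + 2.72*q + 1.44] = -6.81*q^2 + 0.64*q + 2.72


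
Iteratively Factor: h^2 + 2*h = (h + 2)*(h)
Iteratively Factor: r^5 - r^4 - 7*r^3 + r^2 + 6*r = (r + 1)*(r^4 - 2*r^3 - 5*r^2 + 6*r) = (r - 3)*(r + 1)*(r^3 + r^2 - 2*r) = r*(r - 3)*(r + 1)*(r^2 + r - 2) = r*(r - 3)*(r - 1)*(r + 1)*(r + 2)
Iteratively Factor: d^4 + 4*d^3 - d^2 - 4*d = (d + 4)*(d^3 - d) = (d - 1)*(d + 4)*(d^2 + d) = d*(d - 1)*(d + 4)*(d + 1)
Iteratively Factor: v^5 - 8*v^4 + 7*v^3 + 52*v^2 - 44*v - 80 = (v + 1)*(v^4 - 9*v^3 + 16*v^2 + 36*v - 80) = (v - 4)*(v + 1)*(v^3 - 5*v^2 - 4*v + 20) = (v - 4)*(v + 1)*(v + 2)*(v^2 - 7*v + 10) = (v - 4)*(v - 2)*(v + 1)*(v + 2)*(v - 5)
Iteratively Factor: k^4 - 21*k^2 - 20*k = (k - 5)*(k^3 + 5*k^2 + 4*k) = (k - 5)*(k + 4)*(k^2 + k) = k*(k - 5)*(k + 4)*(k + 1)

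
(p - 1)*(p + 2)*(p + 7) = p^3 + 8*p^2 + 5*p - 14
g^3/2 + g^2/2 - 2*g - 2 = (g/2 + 1)*(g - 2)*(g + 1)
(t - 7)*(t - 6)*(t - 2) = t^3 - 15*t^2 + 68*t - 84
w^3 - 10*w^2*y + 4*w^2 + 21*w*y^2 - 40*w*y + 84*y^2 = (w + 4)*(w - 7*y)*(w - 3*y)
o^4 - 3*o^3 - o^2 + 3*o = o*(o - 3)*(o - 1)*(o + 1)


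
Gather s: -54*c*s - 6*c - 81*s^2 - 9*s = -6*c - 81*s^2 + s*(-54*c - 9)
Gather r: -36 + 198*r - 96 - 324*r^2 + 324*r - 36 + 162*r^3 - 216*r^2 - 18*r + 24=162*r^3 - 540*r^2 + 504*r - 144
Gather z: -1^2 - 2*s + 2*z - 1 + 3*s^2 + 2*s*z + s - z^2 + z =3*s^2 - s - z^2 + z*(2*s + 3) - 2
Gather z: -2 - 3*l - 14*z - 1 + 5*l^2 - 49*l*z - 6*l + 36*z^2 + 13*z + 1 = 5*l^2 - 9*l + 36*z^2 + z*(-49*l - 1) - 2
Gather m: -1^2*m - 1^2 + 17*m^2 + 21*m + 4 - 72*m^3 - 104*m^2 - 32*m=-72*m^3 - 87*m^2 - 12*m + 3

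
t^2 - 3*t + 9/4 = (t - 3/2)^2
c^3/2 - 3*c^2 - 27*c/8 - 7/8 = (c/2 + 1/4)*(c - 7)*(c + 1/2)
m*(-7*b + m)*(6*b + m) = -42*b^2*m - b*m^2 + m^3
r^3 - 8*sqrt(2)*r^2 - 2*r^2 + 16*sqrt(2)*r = r*(r - 2)*(r - 8*sqrt(2))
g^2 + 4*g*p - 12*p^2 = (g - 2*p)*(g + 6*p)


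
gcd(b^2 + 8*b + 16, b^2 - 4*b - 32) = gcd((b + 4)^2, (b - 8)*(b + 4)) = b + 4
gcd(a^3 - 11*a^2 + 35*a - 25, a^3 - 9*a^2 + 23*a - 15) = a^2 - 6*a + 5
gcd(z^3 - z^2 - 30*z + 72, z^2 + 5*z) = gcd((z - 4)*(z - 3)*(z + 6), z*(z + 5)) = 1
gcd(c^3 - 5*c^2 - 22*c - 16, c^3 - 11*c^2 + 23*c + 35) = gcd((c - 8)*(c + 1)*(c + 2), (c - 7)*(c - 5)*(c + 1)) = c + 1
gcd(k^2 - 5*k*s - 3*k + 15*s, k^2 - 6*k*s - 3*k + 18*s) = k - 3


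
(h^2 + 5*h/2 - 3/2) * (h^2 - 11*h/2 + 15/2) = h^4 - 3*h^3 - 31*h^2/4 + 27*h - 45/4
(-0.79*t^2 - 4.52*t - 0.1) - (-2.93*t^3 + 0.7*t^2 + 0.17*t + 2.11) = 2.93*t^3 - 1.49*t^2 - 4.69*t - 2.21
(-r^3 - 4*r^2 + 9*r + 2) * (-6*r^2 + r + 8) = 6*r^5 + 23*r^4 - 66*r^3 - 35*r^2 + 74*r + 16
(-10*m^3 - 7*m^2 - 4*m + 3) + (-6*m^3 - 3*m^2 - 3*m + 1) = -16*m^3 - 10*m^2 - 7*m + 4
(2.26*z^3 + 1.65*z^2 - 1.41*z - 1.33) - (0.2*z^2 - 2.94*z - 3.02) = 2.26*z^3 + 1.45*z^2 + 1.53*z + 1.69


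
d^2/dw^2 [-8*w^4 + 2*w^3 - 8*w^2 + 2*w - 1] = -96*w^2 + 12*w - 16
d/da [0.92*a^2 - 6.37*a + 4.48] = 1.84*a - 6.37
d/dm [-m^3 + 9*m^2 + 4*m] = -3*m^2 + 18*m + 4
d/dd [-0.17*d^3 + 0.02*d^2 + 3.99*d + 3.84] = -0.51*d^2 + 0.04*d + 3.99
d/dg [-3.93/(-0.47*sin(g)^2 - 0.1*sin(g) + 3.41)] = -(3.6942*sin(g) + 0.393)*cos(g)/(0.47*sin(g)^2 + 0.1*sin(g) - 3.41)^2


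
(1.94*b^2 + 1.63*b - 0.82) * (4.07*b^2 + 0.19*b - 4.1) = 7.8958*b^4 + 7.0027*b^3 - 10.9817*b^2 - 6.8388*b + 3.362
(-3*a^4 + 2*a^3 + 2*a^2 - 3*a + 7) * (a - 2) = -3*a^5 + 8*a^4 - 2*a^3 - 7*a^2 + 13*a - 14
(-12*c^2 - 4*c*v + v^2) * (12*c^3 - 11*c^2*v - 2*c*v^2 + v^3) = -144*c^5 + 84*c^4*v + 80*c^3*v^2 - 15*c^2*v^3 - 6*c*v^4 + v^5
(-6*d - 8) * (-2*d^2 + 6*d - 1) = 12*d^3 - 20*d^2 - 42*d + 8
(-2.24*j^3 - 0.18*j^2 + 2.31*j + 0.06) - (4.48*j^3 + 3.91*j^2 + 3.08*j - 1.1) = -6.72*j^3 - 4.09*j^2 - 0.77*j + 1.16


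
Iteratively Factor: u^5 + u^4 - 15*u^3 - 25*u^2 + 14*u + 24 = (u + 3)*(u^4 - 2*u^3 - 9*u^2 + 2*u + 8) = (u + 1)*(u + 3)*(u^3 - 3*u^2 - 6*u + 8) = (u + 1)*(u + 2)*(u + 3)*(u^2 - 5*u + 4) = (u - 1)*(u + 1)*(u + 2)*(u + 3)*(u - 4)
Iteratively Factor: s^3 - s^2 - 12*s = (s)*(s^2 - s - 12) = s*(s + 3)*(s - 4)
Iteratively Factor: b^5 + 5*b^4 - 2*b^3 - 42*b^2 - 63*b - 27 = (b - 3)*(b^4 + 8*b^3 + 22*b^2 + 24*b + 9) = (b - 3)*(b + 1)*(b^3 + 7*b^2 + 15*b + 9) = (b - 3)*(b + 1)^2*(b^2 + 6*b + 9) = (b - 3)*(b + 1)^2*(b + 3)*(b + 3)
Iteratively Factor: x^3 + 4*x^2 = (x)*(x^2 + 4*x) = x*(x + 4)*(x)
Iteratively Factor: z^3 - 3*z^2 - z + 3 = (z - 1)*(z^2 - 2*z - 3) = (z - 1)*(z + 1)*(z - 3)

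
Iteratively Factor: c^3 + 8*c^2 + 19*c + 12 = (c + 4)*(c^2 + 4*c + 3) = (c + 1)*(c + 4)*(c + 3)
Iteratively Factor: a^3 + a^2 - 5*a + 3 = (a - 1)*(a^2 + 2*a - 3) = (a - 1)^2*(a + 3)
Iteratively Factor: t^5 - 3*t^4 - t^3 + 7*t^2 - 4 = (t - 2)*(t^4 - t^3 - 3*t^2 + t + 2) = (t - 2)*(t + 1)*(t^3 - 2*t^2 - t + 2) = (t - 2)*(t - 1)*(t + 1)*(t^2 - t - 2) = (t - 2)^2*(t - 1)*(t + 1)*(t + 1)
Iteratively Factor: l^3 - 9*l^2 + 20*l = (l - 4)*(l^2 - 5*l) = (l - 5)*(l - 4)*(l)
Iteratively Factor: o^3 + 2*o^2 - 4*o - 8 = (o - 2)*(o^2 + 4*o + 4) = (o - 2)*(o + 2)*(o + 2)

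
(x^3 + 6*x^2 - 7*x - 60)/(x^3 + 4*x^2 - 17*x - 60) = (x^2 + x - 12)/(x^2 - x - 12)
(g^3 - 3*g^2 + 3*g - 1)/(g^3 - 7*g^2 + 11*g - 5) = (g - 1)/(g - 5)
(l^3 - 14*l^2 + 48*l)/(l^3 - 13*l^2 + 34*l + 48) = l/(l + 1)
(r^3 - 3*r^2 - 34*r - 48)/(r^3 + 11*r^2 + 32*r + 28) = (r^2 - 5*r - 24)/(r^2 + 9*r + 14)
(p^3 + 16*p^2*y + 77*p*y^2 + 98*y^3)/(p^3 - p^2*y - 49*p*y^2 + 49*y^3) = (p^2 + 9*p*y + 14*y^2)/(p^2 - 8*p*y + 7*y^2)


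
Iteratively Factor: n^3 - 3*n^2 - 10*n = (n)*(n^2 - 3*n - 10) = n*(n + 2)*(n - 5)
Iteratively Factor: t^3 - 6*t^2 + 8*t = (t - 4)*(t^2 - 2*t) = t*(t - 4)*(t - 2)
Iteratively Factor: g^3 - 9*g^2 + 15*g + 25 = (g + 1)*(g^2 - 10*g + 25) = (g - 5)*(g + 1)*(g - 5)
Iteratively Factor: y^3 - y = (y)*(y^2 - 1) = y*(y - 1)*(y + 1)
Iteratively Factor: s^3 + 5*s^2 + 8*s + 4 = (s + 2)*(s^2 + 3*s + 2) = (s + 1)*(s + 2)*(s + 2)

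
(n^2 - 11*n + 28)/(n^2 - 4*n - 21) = (n - 4)/(n + 3)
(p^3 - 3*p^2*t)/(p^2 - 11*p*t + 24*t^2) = p^2/(p - 8*t)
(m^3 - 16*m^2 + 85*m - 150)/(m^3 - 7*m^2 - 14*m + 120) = (m - 5)/(m + 4)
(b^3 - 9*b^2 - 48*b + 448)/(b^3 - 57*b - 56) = (b - 8)/(b + 1)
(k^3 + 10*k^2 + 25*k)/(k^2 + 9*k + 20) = k*(k + 5)/(k + 4)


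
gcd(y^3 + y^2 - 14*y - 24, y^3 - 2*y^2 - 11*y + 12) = y^2 - y - 12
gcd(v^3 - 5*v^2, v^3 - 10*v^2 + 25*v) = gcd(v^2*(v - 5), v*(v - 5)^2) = v^2 - 5*v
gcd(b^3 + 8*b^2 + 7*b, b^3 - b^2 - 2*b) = b^2 + b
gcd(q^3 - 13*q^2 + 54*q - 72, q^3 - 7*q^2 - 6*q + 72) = q^2 - 10*q + 24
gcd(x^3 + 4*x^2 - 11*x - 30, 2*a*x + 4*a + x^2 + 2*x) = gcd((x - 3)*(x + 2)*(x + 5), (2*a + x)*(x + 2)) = x + 2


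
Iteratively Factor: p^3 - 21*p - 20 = (p - 5)*(p^2 + 5*p + 4) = (p - 5)*(p + 4)*(p + 1)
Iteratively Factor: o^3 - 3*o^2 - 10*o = (o + 2)*(o^2 - 5*o) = (o - 5)*(o + 2)*(o)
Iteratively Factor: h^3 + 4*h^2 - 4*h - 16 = (h + 4)*(h^2 - 4) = (h - 2)*(h + 4)*(h + 2)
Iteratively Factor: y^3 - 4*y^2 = (y)*(y^2 - 4*y) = y^2*(y - 4)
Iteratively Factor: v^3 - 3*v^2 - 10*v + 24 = (v + 3)*(v^2 - 6*v + 8) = (v - 4)*(v + 3)*(v - 2)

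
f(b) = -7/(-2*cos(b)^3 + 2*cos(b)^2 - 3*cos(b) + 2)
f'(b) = -7*(-6*sin(b)*cos(b)^2 + 4*sin(b)*cos(b) - 3*sin(b))/(-2*cos(b)^3 + 2*cos(b)^2 - 3*cos(b) + 2)^2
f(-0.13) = 7.31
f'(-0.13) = -4.88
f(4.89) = -4.60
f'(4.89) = -7.38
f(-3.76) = -1.02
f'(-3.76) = 0.88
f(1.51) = -3.84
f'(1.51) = 5.83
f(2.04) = -1.77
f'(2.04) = 2.41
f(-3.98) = -1.27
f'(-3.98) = 1.44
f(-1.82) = -2.42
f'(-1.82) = -3.53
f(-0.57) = 23.21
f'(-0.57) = -161.36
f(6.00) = 8.67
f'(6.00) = -14.09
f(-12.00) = 22.64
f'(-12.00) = 153.12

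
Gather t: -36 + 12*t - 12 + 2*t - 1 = 14*t - 49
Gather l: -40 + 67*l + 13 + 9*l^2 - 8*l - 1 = 9*l^2 + 59*l - 28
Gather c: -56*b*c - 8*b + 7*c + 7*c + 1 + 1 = -8*b + c*(14 - 56*b) + 2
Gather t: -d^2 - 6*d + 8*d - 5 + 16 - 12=-d^2 + 2*d - 1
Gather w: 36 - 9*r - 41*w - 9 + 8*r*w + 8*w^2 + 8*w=-9*r + 8*w^2 + w*(8*r - 33) + 27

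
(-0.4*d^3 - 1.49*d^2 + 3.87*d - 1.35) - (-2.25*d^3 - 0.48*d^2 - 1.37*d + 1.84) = 1.85*d^3 - 1.01*d^2 + 5.24*d - 3.19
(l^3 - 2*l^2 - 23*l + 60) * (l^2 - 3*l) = l^5 - 5*l^4 - 17*l^3 + 129*l^2 - 180*l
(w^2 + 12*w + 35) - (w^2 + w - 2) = 11*w + 37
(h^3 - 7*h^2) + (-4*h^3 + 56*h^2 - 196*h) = -3*h^3 + 49*h^2 - 196*h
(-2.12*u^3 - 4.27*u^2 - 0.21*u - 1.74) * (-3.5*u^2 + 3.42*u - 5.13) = 7.42*u^5 + 7.6946*u^4 - 2.9928*u^3 + 27.2769*u^2 - 4.8735*u + 8.9262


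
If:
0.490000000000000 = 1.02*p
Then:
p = 0.48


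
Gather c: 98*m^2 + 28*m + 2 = 98*m^2 + 28*m + 2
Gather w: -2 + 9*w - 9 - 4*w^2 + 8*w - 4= -4*w^2 + 17*w - 15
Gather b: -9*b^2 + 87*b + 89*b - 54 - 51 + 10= -9*b^2 + 176*b - 95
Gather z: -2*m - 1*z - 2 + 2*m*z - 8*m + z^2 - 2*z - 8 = -10*m + z^2 + z*(2*m - 3) - 10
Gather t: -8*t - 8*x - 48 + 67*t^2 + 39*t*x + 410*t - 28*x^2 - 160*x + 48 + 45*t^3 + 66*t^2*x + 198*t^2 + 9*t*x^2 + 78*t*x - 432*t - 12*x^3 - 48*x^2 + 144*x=45*t^3 + t^2*(66*x + 265) + t*(9*x^2 + 117*x - 30) - 12*x^3 - 76*x^2 - 24*x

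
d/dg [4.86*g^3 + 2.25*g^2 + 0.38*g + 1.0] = 14.58*g^2 + 4.5*g + 0.38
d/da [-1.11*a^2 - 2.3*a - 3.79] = -2.22*a - 2.3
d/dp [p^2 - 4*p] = 2*p - 4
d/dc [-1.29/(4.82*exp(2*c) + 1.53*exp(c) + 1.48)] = (12.4356*exp(c) + 1.9737)*exp(c)/(4.82*exp(2*c) + 1.53*exp(c) + 1.48)^2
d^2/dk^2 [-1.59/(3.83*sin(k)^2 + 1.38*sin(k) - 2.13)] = (93.294204*sin(k)^4 + 25.211358*sin(k)^3 - 85.029066*sin(k)^2 - 45.74907*sin(k) - 31.998114)/(3.83*sin(k)^2 + 1.38*sin(k) - 2.13)^3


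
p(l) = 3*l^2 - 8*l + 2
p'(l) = 6*l - 8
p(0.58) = -1.63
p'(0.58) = -4.52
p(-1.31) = 17.63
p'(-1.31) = -15.86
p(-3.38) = 63.31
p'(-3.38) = -28.28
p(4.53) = 27.32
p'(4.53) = 19.18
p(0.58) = -1.63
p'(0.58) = -4.52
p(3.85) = 15.67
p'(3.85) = 15.10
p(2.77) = 2.86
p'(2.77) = 8.62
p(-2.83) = 48.67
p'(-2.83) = -24.98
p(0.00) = 2.00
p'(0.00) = -8.00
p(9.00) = 173.00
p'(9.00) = 46.00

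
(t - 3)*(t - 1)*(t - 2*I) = t^3 - 4*t^2 - 2*I*t^2 + 3*t + 8*I*t - 6*I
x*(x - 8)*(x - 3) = x^3 - 11*x^2 + 24*x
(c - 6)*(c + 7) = c^2 + c - 42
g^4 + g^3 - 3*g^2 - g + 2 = (g - 1)^2*(g + 1)*(g + 2)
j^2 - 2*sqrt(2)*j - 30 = (j - 5*sqrt(2))*(j + 3*sqrt(2))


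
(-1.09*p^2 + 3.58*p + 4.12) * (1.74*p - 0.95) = -1.8966*p^3 + 7.2647*p^2 + 3.7678*p - 3.914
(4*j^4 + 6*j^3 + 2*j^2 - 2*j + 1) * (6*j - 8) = 24*j^5 + 4*j^4 - 36*j^3 - 28*j^2 + 22*j - 8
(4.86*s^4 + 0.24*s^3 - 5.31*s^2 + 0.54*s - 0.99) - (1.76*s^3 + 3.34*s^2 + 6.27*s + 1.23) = 4.86*s^4 - 1.52*s^3 - 8.65*s^2 - 5.73*s - 2.22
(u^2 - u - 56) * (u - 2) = u^3 - 3*u^2 - 54*u + 112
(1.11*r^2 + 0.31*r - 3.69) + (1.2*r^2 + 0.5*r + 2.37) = 2.31*r^2 + 0.81*r - 1.32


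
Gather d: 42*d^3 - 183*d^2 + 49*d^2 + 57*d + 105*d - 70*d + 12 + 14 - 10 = 42*d^3 - 134*d^2 + 92*d + 16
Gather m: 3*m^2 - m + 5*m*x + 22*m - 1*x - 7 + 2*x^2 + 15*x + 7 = 3*m^2 + m*(5*x + 21) + 2*x^2 + 14*x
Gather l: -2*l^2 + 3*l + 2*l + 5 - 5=-2*l^2 + 5*l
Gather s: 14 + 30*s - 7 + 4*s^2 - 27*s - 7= 4*s^2 + 3*s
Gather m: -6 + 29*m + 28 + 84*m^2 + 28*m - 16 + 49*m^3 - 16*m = 49*m^3 + 84*m^2 + 41*m + 6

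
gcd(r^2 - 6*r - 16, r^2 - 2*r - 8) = r + 2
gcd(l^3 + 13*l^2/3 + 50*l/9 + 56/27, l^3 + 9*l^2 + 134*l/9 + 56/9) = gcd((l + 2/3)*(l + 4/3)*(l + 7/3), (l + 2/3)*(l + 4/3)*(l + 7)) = l^2 + 2*l + 8/9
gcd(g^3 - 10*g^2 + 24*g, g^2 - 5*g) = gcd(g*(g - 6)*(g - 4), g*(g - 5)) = g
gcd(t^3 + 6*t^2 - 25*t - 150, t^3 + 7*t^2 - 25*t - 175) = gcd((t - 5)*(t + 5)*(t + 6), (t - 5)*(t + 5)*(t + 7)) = t^2 - 25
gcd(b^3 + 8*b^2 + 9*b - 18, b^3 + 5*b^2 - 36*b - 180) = b + 6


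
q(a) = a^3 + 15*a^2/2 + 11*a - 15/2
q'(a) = 3*a^2 + 15*a + 11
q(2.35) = 72.75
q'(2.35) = 62.82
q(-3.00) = 0.00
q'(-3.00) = -7.00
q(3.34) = 150.17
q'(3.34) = 94.57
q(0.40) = -1.84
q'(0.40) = 17.48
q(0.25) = -4.27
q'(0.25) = 14.94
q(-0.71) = -11.89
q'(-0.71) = 1.86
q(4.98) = 356.79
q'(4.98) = 160.10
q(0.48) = -0.38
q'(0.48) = 18.89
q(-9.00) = -228.00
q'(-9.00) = 119.00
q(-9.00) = -228.00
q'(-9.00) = 119.00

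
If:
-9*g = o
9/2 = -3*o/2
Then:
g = 1/3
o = -3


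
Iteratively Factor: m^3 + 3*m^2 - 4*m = (m + 4)*(m^2 - m) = m*(m + 4)*(m - 1)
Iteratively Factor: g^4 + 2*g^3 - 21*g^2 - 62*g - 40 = (g - 5)*(g^3 + 7*g^2 + 14*g + 8) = (g - 5)*(g + 1)*(g^2 + 6*g + 8) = (g - 5)*(g + 1)*(g + 4)*(g + 2)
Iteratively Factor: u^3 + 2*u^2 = (u)*(u^2 + 2*u) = u*(u + 2)*(u)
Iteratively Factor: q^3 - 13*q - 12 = (q - 4)*(q^2 + 4*q + 3) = (q - 4)*(q + 3)*(q + 1)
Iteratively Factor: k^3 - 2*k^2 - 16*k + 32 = (k - 4)*(k^2 + 2*k - 8) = (k - 4)*(k + 4)*(k - 2)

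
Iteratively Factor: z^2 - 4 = (z - 2)*(z + 2)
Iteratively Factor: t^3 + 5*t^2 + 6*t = (t)*(t^2 + 5*t + 6) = t*(t + 2)*(t + 3)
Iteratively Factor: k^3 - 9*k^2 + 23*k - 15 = (k - 3)*(k^2 - 6*k + 5) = (k - 5)*(k - 3)*(k - 1)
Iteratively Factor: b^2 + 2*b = (b)*(b + 2)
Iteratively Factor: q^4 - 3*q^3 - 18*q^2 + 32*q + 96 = (q - 4)*(q^3 + q^2 - 14*q - 24) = (q - 4)*(q + 2)*(q^2 - q - 12) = (q - 4)^2*(q + 2)*(q + 3)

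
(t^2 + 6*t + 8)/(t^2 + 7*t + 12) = (t + 2)/(t + 3)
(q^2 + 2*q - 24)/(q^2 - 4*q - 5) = (-q^2 - 2*q + 24)/(-q^2 + 4*q + 5)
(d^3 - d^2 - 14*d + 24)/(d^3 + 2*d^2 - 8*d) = (d - 3)/d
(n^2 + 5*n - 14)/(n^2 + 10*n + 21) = (n - 2)/(n + 3)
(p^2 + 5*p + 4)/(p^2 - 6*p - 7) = (p + 4)/(p - 7)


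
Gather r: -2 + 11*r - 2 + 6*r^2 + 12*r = 6*r^2 + 23*r - 4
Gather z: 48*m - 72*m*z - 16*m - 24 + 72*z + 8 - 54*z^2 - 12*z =32*m - 54*z^2 + z*(60 - 72*m) - 16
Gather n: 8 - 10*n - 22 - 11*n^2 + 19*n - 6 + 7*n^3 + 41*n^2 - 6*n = 7*n^3 + 30*n^2 + 3*n - 20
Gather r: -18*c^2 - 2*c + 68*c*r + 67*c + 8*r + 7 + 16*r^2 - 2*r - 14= -18*c^2 + 65*c + 16*r^2 + r*(68*c + 6) - 7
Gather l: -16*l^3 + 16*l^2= -16*l^3 + 16*l^2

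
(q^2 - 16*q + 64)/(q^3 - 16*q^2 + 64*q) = 1/q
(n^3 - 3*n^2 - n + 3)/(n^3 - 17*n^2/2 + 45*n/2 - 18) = 2*(n^2 - 1)/(2*n^2 - 11*n + 12)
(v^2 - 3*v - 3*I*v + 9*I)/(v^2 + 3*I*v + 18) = (v - 3)/(v + 6*I)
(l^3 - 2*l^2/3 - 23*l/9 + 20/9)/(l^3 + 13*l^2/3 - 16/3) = (9*l^2 + 3*l - 20)/(3*(3*l^2 + 16*l + 16))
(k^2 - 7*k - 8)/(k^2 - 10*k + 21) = (k^2 - 7*k - 8)/(k^2 - 10*k + 21)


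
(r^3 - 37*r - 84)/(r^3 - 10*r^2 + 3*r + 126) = (r + 4)/(r - 6)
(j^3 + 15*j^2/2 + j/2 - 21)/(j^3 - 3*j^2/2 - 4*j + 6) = (j + 7)/(j - 2)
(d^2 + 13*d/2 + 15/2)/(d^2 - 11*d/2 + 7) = (2*d^2 + 13*d + 15)/(2*d^2 - 11*d + 14)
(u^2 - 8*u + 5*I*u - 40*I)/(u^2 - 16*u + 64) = (u + 5*I)/(u - 8)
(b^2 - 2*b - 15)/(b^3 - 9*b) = (b - 5)/(b*(b - 3))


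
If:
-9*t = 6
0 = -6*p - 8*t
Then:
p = 8/9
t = -2/3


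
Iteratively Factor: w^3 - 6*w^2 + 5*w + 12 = (w - 3)*(w^2 - 3*w - 4) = (w - 3)*(w + 1)*(w - 4)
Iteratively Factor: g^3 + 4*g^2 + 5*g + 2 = (g + 1)*(g^2 + 3*g + 2) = (g + 1)^2*(g + 2)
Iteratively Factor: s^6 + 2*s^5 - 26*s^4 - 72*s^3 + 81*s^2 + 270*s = (s + 3)*(s^5 - s^4 - 23*s^3 - 3*s^2 + 90*s) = s*(s + 3)*(s^4 - s^3 - 23*s^2 - 3*s + 90) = s*(s + 3)^2*(s^3 - 4*s^2 - 11*s + 30) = s*(s + 3)^3*(s^2 - 7*s + 10) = s*(s - 5)*(s + 3)^3*(s - 2)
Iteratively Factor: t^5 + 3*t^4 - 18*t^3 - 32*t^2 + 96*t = (t - 2)*(t^4 + 5*t^3 - 8*t^2 - 48*t) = (t - 2)*(t + 4)*(t^3 + t^2 - 12*t) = (t - 2)*(t + 4)^2*(t^2 - 3*t) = (t - 3)*(t - 2)*(t + 4)^2*(t)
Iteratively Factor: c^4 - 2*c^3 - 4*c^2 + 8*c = (c - 2)*(c^3 - 4*c) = c*(c - 2)*(c^2 - 4) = c*(c - 2)^2*(c + 2)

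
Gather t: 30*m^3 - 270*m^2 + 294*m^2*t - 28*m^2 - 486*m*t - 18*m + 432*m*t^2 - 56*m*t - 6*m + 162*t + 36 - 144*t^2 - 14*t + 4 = 30*m^3 - 298*m^2 - 24*m + t^2*(432*m - 144) + t*(294*m^2 - 542*m + 148) + 40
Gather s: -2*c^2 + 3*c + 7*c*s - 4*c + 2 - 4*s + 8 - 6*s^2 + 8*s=-2*c^2 - c - 6*s^2 + s*(7*c + 4) + 10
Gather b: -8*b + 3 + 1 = 4 - 8*b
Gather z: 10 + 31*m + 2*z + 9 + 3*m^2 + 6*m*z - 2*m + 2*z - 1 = 3*m^2 + 29*m + z*(6*m + 4) + 18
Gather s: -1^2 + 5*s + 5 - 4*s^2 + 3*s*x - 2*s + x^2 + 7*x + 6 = -4*s^2 + s*(3*x + 3) + x^2 + 7*x + 10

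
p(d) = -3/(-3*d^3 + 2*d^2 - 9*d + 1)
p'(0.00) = -27.00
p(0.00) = -3.00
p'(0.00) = -27.00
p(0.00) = -3.00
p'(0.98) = -0.54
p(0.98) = 0.34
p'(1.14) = -0.39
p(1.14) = 0.27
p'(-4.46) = -0.01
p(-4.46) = -0.01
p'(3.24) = -0.02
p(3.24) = 0.03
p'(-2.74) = -0.03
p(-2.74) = -0.03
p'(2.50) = -0.05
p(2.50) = 0.05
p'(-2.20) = -0.05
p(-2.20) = -0.05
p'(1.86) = -0.12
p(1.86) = 0.11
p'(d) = -3*(9*d^2 - 4*d + 9)/(-3*d^3 + 2*d^2 - 9*d + 1)^2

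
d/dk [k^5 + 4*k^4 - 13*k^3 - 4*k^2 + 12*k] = 5*k^4 + 16*k^3 - 39*k^2 - 8*k + 12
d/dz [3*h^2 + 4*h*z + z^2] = 4*h + 2*z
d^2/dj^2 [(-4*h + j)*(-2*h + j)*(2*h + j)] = -8*h + 6*j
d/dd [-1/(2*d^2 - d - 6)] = (4*d - 1)/(-2*d^2 + d + 6)^2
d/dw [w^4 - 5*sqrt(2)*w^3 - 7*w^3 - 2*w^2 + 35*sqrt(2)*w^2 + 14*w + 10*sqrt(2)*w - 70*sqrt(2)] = 4*w^3 - 15*sqrt(2)*w^2 - 21*w^2 - 4*w + 70*sqrt(2)*w + 14 + 10*sqrt(2)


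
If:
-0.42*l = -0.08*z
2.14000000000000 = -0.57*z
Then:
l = -0.72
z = -3.75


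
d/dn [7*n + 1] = 7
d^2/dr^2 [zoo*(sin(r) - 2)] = zoo*sin(r)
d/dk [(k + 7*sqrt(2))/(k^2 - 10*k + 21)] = (k^2 - 10*k - 2*(k - 5)*(k + 7*sqrt(2)) + 21)/(k^2 - 10*k + 21)^2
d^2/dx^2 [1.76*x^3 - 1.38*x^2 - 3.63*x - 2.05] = 10.56*x - 2.76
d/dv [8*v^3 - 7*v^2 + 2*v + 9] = 24*v^2 - 14*v + 2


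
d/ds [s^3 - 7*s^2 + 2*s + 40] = 3*s^2 - 14*s + 2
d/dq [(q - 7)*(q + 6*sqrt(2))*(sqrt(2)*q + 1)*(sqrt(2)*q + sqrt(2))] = 8*q^3 - 36*q^2 + 39*sqrt(2)*q^2 - 156*sqrt(2)*q - 4*q - 91*sqrt(2) - 72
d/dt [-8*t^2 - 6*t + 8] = -16*t - 6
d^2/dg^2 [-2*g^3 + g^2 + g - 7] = 2 - 12*g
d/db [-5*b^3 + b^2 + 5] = b*(2 - 15*b)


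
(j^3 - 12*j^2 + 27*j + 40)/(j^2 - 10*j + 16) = (j^2 - 4*j - 5)/(j - 2)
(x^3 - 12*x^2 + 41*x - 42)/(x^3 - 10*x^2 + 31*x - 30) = (x - 7)/(x - 5)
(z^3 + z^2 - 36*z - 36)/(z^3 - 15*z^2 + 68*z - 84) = (z^2 + 7*z + 6)/(z^2 - 9*z + 14)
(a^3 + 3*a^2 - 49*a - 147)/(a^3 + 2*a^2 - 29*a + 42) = (a^2 - 4*a - 21)/(a^2 - 5*a + 6)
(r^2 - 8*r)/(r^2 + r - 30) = r*(r - 8)/(r^2 + r - 30)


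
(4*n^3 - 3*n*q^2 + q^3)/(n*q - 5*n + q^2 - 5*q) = (4*n^2 - 4*n*q + q^2)/(q - 5)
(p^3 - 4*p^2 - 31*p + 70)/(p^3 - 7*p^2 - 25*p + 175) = (p - 2)/(p - 5)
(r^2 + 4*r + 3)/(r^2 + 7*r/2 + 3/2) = 2*(r + 1)/(2*r + 1)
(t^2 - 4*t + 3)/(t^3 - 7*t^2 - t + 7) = (t - 3)/(t^2 - 6*t - 7)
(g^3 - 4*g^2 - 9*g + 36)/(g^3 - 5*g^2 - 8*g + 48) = (g - 3)/(g - 4)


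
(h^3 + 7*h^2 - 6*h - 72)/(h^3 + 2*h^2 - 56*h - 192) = (h - 3)/(h - 8)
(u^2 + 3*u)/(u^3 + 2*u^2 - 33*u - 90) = u/(u^2 - u - 30)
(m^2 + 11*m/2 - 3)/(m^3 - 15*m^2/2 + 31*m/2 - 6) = (m + 6)/(m^2 - 7*m + 12)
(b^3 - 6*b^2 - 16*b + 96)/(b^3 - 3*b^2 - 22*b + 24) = (b - 4)/(b - 1)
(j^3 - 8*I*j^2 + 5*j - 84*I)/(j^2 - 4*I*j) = j - 4*I + 21/j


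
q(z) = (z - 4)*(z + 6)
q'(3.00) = 8.00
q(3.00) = -9.00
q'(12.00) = 26.00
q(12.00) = 144.00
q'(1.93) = 5.86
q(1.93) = -16.42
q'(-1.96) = -1.92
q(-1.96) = -24.08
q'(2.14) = 6.28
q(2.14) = -15.14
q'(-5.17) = -8.34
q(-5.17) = -7.61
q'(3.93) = 9.86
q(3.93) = -0.70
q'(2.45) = 6.90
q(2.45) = -13.10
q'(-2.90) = -3.80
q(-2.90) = -21.39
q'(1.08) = 4.16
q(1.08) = -20.67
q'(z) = 2*z + 2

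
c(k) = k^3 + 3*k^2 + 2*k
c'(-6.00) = 74.00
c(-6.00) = -120.00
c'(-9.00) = 191.00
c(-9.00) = -504.00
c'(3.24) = 52.93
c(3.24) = 71.99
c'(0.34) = 4.39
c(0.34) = 1.07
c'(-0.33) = 0.35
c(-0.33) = -0.37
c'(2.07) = 27.27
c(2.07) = 25.86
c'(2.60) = 37.88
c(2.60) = 43.06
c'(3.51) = 60.02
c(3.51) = 87.22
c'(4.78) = 99.23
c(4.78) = 187.32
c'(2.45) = 34.71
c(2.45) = 37.61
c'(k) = 3*k^2 + 6*k + 2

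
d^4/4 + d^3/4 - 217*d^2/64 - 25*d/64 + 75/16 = (d/4 + 1)*(d - 3)*(d - 5/4)*(d + 5/4)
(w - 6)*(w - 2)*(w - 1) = w^3 - 9*w^2 + 20*w - 12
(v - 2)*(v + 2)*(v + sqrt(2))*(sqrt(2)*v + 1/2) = sqrt(2)*v^4 + 5*v^3/2 - 7*sqrt(2)*v^2/2 - 10*v - 2*sqrt(2)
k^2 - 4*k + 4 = (k - 2)^2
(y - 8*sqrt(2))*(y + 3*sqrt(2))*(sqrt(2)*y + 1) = sqrt(2)*y^3 - 9*y^2 - 53*sqrt(2)*y - 48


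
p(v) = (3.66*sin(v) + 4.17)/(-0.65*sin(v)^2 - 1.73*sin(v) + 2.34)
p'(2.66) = -8.51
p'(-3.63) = -8.67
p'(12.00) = 1.20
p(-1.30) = 0.19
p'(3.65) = -1.31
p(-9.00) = 0.90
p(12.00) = 0.72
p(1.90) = 63.17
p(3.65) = 0.79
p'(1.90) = -510.10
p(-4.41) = 79.72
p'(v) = (1.3*sin(v)*cos(v) + 1.73*cos(v))*(3.66*sin(v) + 4.17)/(-0.65*sin(v)^2 - 1.73*sin(v) + 2.34)^2 + 3.66*cos(v)/(-0.65*sin(v)^2 - 1.73*sin(v) + 2.34)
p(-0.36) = 1.00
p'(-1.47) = 0.11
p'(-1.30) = 0.29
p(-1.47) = 0.15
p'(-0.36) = 1.61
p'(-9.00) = -1.47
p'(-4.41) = -744.97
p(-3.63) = 4.25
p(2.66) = 4.19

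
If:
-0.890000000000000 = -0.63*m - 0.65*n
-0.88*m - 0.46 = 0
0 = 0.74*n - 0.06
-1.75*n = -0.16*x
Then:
No Solution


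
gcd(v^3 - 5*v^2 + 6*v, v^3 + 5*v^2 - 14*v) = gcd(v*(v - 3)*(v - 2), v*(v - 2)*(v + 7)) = v^2 - 2*v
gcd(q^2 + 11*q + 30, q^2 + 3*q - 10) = q + 5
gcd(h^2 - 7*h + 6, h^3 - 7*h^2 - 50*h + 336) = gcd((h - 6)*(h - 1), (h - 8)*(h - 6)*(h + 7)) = h - 6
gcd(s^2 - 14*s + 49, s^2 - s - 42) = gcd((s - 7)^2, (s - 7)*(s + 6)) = s - 7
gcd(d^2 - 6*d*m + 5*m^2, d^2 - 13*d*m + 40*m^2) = d - 5*m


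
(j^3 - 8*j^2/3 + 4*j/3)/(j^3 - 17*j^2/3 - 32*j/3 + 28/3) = j*(j - 2)/(j^2 - 5*j - 14)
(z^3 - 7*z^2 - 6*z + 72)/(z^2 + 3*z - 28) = (z^2 - 3*z - 18)/(z + 7)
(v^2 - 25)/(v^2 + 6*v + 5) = (v - 5)/(v + 1)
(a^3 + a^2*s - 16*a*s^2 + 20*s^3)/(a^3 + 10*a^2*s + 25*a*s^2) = (a^2 - 4*a*s + 4*s^2)/(a*(a + 5*s))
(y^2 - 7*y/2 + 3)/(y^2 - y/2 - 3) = (2*y - 3)/(2*y + 3)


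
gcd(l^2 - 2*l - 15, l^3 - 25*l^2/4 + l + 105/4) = l - 5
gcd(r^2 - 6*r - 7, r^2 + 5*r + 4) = r + 1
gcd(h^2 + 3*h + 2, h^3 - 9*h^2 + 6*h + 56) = h + 2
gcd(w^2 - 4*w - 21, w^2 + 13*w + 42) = 1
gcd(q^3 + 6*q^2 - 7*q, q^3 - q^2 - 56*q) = q^2 + 7*q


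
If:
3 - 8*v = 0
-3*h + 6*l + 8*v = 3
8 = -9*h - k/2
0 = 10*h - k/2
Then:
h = -8/19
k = -160/19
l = -4/19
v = 3/8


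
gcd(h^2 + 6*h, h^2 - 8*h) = h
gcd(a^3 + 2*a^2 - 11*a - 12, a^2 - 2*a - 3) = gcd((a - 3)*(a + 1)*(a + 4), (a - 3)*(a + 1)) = a^2 - 2*a - 3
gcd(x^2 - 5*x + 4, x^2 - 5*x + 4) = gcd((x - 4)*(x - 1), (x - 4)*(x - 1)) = x^2 - 5*x + 4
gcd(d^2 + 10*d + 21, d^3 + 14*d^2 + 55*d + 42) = d + 7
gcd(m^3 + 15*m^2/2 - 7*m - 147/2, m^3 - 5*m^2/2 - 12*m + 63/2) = m^2 + m/2 - 21/2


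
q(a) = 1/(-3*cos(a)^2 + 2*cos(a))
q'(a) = (-6*sin(a)*cos(a) + 2*sin(a))/(-3*cos(a)^2 + 2*cos(a))^2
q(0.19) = -1.08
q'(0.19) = -0.85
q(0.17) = -1.06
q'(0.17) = -0.74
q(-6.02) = -1.15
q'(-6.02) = -1.32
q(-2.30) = -0.38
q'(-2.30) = -0.63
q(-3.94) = -0.35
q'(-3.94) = 0.54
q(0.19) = -1.08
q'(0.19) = -0.85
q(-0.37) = -1.35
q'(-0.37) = 2.35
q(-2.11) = -0.55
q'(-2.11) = -1.32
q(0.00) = -1.00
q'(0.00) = 0.00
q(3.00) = -0.20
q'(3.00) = 0.05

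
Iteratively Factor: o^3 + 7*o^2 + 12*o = (o)*(o^2 + 7*o + 12) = o*(o + 4)*(o + 3)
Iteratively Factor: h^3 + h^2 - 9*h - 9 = (h + 3)*(h^2 - 2*h - 3) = (h + 1)*(h + 3)*(h - 3)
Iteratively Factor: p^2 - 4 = (p - 2)*(p + 2)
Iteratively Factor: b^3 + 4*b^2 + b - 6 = (b + 3)*(b^2 + b - 2) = (b + 2)*(b + 3)*(b - 1)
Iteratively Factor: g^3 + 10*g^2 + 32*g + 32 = (g + 4)*(g^2 + 6*g + 8) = (g + 4)^2*(g + 2)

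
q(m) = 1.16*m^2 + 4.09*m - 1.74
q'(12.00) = 31.93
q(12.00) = 214.38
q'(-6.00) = -9.83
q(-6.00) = 15.48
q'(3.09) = 11.26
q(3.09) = 21.97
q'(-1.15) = 1.42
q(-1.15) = -4.91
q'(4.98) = 15.64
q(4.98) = 47.40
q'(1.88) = 8.45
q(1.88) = 10.05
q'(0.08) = 4.28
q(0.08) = -1.41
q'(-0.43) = 3.09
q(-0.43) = -3.28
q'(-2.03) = -0.62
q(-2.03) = -5.26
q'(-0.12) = 3.81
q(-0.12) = -2.21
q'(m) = 2.32*m + 4.09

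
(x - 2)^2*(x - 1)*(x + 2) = x^4 - 3*x^3 - 2*x^2 + 12*x - 8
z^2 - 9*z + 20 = (z - 5)*(z - 4)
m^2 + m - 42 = (m - 6)*(m + 7)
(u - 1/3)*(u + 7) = u^2 + 20*u/3 - 7/3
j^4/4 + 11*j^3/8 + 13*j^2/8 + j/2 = j*(j/4 + 1)*(j + 1/2)*(j + 1)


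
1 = 1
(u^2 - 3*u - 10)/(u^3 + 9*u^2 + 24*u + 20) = (u - 5)/(u^2 + 7*u + 10)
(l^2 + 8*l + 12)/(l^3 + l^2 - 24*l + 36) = (l + 2)/(l^2 - 5*l + 6)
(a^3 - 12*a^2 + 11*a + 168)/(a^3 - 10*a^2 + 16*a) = (a^2 - 4*a - 21)/(a*(a - 2))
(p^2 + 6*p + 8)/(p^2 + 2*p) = (p + 4)/p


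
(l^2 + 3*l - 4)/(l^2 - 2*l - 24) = (l - 1)/(l - 6)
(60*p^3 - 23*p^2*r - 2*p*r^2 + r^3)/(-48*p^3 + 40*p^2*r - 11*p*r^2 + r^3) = (-5*p - r)/(4*p - r)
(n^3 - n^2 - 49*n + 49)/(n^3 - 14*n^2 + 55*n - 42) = (n + 7)/(n - 6)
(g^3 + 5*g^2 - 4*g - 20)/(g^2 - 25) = (g^2 - 4)/(g - 5)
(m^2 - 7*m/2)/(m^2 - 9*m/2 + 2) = m*(2*m - 7)/(2*m^2 - 9*m + 4)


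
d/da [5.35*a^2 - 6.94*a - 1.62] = 10.7*a - 6.94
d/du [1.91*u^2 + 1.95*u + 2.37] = 3.82*u + 1.95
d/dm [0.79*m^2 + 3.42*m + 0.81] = 1.58*m + 3.42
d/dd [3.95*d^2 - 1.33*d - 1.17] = 7.9*d - 1.33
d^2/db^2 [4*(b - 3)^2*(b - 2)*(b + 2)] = 48*b^2 - 144*b + 40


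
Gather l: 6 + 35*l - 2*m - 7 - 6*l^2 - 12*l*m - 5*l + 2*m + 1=-6*l^2 + l*(30 - 12*m)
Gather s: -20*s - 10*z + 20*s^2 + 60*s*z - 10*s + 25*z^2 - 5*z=20*s^2 + s*(60*z - 30) + 25*z^2 - 15*z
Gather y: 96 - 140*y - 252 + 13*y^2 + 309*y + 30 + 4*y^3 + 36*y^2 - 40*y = 4*y^3 + 49*y^2 + 129*y - 126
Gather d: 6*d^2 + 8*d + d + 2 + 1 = 6*d^2 + 9*d + 3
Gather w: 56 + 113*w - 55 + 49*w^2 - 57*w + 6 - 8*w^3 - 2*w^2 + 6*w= -8*w^3 + 47*w^2 + 62*w + 7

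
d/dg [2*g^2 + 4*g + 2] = 4*g + 4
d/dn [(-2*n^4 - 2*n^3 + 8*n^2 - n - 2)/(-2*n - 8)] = (3*n^4 + 18*n^3 + 8*n^2 - 32*n + 1)/(n^2 + 8*n + 16)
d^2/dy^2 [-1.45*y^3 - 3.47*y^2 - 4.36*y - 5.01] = -8.7*y - 6.94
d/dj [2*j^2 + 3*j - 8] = 4*j + 3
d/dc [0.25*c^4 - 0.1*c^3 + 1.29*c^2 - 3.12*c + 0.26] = 1.0*c^3 - 0.3*c^2 + 2.58*c - 3.12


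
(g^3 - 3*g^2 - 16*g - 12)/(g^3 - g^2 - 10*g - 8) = (g - 6)/(g - 4)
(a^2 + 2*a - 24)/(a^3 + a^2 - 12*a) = (a^2 + 2*a - 24)/(a*(a^2 + a - 12))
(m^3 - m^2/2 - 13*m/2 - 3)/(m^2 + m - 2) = (2*m^2 - 5*m - 3)/(2*(m - 1))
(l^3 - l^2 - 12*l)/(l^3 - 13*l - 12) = l/(l + 1)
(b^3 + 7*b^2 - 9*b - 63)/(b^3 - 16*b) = (b^3 + 7*b^2 - 9*b - 63)/(b*(b^2 - 16))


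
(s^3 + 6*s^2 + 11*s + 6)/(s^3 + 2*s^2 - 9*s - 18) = (s + 1)/(s - 3)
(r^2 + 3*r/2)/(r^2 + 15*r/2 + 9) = r/(r + 6)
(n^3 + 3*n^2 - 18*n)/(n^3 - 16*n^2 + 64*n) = (n^2 + 3*n - 18)/(n^2 - 16*n + 64)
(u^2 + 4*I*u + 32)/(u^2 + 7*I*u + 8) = (u - 4*I)/(u - I)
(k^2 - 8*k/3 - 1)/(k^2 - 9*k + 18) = (k + 1/3)/(k - 6)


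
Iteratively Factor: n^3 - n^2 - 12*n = (n + 3)*(n^2 - 4*n) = n*(n + 3)*(n - 4)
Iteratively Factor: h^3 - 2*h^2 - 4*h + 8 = (h + 2)*(h^2 - 4*h + 4) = (h - 2)*(h + 2)*(h - 2)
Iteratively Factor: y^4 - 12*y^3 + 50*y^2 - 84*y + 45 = (y - 3)*(y^3 - 9*y^2 + 23*y - 15) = (y - 3)^2*(y^2 - 6*y + 5) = (y - 3)^2*(y - 1)*(y - 5)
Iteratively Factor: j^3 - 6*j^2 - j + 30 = (j - 3)*(j^2 - 3*j - 10) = (j - 3)*(j + 2)*(j - 5)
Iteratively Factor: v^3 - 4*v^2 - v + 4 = (v - 1)*(v^2 - 3*v - 4) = (v - 1)*(v + 1)*(v - 4)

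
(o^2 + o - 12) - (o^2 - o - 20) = 2*o + 8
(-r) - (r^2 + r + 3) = -r^2 - 2*r - 3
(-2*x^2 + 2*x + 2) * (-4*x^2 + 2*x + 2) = 8*x^4 - 12*x^3 - 8*x^2 + 8*x + 4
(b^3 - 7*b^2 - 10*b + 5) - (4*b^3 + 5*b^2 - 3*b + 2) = -3*b^3 - 12*b^2 - 7*b + 3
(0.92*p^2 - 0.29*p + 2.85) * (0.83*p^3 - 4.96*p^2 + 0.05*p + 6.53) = 0.7636*p^5 - 4.8039*p^4 + 3.8499*p^3 - 8.1429*p^2 - 1.7512*p + 18.6105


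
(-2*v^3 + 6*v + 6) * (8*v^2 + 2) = -16*v^5 + 44*v^3 + 48*v^2 + 12*v + 12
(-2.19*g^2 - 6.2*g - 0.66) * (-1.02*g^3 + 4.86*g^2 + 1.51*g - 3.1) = 2.2338*g^5 - 4.3194*g^4 - 32.7657*g^3 - 5.7806*g^2 + 18.2234*g + 2.046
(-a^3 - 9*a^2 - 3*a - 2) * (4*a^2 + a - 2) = -4*a^5 - 37*a^4 - 19*a^3 + 7*a^2 + 4*a + 4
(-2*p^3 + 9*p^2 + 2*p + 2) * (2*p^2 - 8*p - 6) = -4*p^5 + 34*p^4 - 56*p^3 - 66*p^2 - 28*p - 12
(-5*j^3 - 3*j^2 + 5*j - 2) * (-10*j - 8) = 50*j^4 + 70*j^3 - 26*j^2 - 20*j + 16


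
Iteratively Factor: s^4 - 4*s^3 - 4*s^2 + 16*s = (s)*(s^3 - 4*s^2 - 4*s + 16) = s*(s - 2)*(s^2 - 2*s - 8) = s*(s - 2)*(s + 2)*(s - 4)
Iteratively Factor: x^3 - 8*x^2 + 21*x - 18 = (x - 3)*(x^2 - 5*x + 6) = (x - 3)*(x - 2)*(x - 3)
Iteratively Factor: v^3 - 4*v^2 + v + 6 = (v - 2)*(v^2 - 2*v - 3) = (v - 3)*(v - 2)*(v + 1)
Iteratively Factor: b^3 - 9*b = (b)*(b^2 - 9) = b*(b - 3)*(b + 3)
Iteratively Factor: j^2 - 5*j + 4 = (j - 4)*(j - 1)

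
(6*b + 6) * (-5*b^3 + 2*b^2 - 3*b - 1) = -30*b^4 - 18*b^3 - 6*b^2 - 24*b - 6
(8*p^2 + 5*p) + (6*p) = 8*p^2 + 11*p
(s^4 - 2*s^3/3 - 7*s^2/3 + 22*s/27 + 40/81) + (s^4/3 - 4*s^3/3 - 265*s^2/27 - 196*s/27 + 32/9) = 4*s^4/3 - 2*s^3 - 328*s^2/27 - 58*s/9 + 328/81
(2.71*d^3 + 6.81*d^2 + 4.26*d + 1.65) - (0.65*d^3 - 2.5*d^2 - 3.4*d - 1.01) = 2.06*d^3 + 9.31*d^2 + 7.66*d + 2.66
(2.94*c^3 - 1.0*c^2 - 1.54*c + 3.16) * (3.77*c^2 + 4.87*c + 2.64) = 11.0838*c^5 + 10.5478*c^4 - 2.9142*c^3 + 1.7734*c^2 + 11.3236*c + 8.3424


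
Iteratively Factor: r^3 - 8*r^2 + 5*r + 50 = (r + 2)*(r^2 - 10*r + 25) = (r - 5)*(r + 2)*(r - 5)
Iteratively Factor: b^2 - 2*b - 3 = (b - 3)*(b + 1)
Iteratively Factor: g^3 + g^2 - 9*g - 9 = (g + 1)*(g^2 - 9) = (g + 1)*(g + 3)*(g - 3)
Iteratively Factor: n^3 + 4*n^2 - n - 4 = (n - 1)*(n^2 + 5*n + 4) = (n - 1)*(n + 4)*(n + 1)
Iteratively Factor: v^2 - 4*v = (v)*(v - 4)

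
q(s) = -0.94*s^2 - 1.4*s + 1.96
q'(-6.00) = 9.88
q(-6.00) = -23.48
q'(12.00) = -23.96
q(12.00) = -150.20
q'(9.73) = -19.69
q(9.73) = -100.65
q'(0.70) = -2.72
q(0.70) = 0.52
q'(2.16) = -5.46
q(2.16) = -5.45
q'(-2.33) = 2.98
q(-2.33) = 0.12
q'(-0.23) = -0.97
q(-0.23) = 2.23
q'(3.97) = -8.86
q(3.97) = -18.41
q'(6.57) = -13.75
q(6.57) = -47.81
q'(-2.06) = 2.47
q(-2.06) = 0.86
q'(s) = -1.88*s - 1.4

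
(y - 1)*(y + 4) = y^2 + 3*y - 4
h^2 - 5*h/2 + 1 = (h - 2)*(h - 1/2)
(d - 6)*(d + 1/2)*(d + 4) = d^3 - 3*d^2/2 - 25*d - 12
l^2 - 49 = (l - 7)*(l + 7)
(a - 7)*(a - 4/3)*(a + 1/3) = a^3 - 8*a^2 + 59*a/9 + 28/9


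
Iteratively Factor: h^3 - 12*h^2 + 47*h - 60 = (h - 3)*(h^2 - 9*h + 20) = (h - 5)*(h - 3)*(h - 4)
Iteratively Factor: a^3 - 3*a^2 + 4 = (a + 1)*(a^2 - 4*a + 4) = (a - 2)*(a + 1)*(a - 2)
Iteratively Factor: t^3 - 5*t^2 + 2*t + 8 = (t - 2)*(t^2 - 3*t - 4) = (t - 4)*(t - 2)*(t + 1)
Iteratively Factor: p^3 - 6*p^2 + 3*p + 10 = (p + 1)*(p^2 - 7*p + 10) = (p - 5)*(p + 1)*(p - 2)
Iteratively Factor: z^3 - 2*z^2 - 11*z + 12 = (z - 1)*(z^2 - z - 12) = (z - 1)*(z + 3)*(z - 4)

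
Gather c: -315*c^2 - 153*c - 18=-315*c^2 - 153*c - 18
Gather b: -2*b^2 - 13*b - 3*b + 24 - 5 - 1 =-2*b^2 - 16*b + 18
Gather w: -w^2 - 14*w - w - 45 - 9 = -w^2 - 15*w - 54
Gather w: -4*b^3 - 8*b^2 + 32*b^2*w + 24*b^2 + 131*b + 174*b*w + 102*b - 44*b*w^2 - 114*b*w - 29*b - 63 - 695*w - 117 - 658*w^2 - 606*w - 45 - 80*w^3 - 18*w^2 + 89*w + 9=-4*b^3 + 16*b^2 + 204*b - 80*w^3 + w^2*(-44*b - 676) + w*(32*b^2 + 60*b - 1212) - 216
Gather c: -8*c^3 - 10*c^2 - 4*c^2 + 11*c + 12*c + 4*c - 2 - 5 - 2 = -8*c^3 - 14*c^2 + 27*c - 9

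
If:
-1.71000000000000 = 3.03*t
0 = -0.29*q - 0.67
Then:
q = -2.31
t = -0.56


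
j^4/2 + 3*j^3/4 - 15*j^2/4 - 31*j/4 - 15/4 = (j/2 + 1/2)*(j - 3)*(j + 1)*(j + 5/2)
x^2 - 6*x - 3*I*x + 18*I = (x - 6)*(x - 3*I)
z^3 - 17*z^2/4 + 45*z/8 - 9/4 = (z - 2)*(z - 3/2)*(z - 3/4)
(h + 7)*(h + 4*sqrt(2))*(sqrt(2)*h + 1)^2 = 2*h^4 + 14*h^3 + 10*sqrt(2)*h^3 + 17*h^2 + 70*sqrt(2)*h^2 + 4*sqrt(2)*h + 119*h + 28*sqrt(2)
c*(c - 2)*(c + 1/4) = c^3 - 7*c^2/4 - c/2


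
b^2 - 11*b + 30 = (b - 6)*(b - 5)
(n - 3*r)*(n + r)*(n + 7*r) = n^3 + 5*n^2*r - 17*n*r^2 - 21*r^3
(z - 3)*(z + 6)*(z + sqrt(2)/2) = z^3 + sqrt(2)*z^2/2 + 3*z^2 - 18*z + 3*sqrt(2)*z/2 - 9*sqrt(2)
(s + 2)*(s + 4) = s^2 + 6*s + 8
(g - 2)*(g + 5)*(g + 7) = g^3 + 10*g^2 + 11*g - 70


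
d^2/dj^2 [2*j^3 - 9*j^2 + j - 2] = 12*j - 18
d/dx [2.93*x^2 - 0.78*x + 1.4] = 5.86*x - 0.78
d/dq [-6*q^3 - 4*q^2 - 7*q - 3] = -18*q^2 - 8*q - 7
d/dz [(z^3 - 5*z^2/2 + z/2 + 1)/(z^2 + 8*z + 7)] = (2*z^4 + 32*z^3 + z^2 - 74*z - 9)/(2*(z^4 + 16*z^3 + 78*z^2 + 112*z + 49))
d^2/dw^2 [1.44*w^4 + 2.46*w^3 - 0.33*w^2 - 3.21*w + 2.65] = 17.28*w^2 + 14.76*w - 0.66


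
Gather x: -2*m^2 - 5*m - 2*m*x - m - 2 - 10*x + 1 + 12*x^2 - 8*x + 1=-2*m^2 - 6*m + 12*x^2 + x*(-2*m - 18)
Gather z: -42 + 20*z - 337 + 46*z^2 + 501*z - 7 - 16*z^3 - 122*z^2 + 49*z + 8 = -16*z^3 - 76*z^2 + 570*z - 378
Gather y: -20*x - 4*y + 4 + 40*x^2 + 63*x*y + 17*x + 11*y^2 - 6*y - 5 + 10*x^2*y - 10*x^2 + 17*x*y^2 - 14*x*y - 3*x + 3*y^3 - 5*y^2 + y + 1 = 30*x^2 - 6*x + 3*y^3 + y^2*(17*x + 6) + y*(10*x^2 + 49*x - 9)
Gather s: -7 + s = s - 7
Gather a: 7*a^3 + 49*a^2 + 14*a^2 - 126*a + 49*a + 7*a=7*a^3 + 63*a^2 - 70*a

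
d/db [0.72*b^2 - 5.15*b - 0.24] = 1.44*b - 5.15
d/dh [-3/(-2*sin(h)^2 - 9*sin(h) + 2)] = -3*(4*sin(h) + 9)*cos(h)/(9*sin(h) - 2*cos(h)^2)^2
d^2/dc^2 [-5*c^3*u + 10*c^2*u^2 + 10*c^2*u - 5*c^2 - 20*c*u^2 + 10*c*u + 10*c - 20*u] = -30*c*u + 20*u^2 + 20*u - 10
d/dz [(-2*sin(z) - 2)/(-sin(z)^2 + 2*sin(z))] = 2*(-cos(z) - 2/tan(z) + 2*cos(z)/sin(z)^2)/(sin(z) - 2)^2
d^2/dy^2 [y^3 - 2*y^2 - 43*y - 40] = 6*y - 4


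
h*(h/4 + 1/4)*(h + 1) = h^3/4 + h^2/2 + h/4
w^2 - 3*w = w*(w - 3)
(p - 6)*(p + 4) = p^2 - 2*p - 24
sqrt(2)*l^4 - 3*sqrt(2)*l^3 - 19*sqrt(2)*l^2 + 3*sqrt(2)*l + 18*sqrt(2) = (l - 6)*(l - 1)*(l + 3)*(sqrt(2)*l + sqrt(2))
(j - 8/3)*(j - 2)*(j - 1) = j^3 - 17*j^2/3 + 10*j - 16/3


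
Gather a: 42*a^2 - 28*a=42*a^2 - 28*a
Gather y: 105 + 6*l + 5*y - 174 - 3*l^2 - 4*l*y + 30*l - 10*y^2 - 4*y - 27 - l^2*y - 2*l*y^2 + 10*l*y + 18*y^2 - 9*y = -3*l^2 + 36*l + y^2*(8 - 2*l) + y*(-l^2 + 6*l - 8) - 96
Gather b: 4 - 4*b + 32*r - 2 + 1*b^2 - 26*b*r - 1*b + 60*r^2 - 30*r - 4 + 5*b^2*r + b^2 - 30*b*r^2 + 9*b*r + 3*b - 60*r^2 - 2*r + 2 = b^2*(5*r + 2) + b*(-30*r^2 - 17*r - 2)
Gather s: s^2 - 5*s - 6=s^2 - 5*s - 6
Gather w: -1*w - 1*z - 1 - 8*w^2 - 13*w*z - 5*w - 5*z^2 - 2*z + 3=-8*w^2 + w*(-13*z - 6) - 5*z^2 - 3*z + 2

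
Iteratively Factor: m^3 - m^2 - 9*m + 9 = (m - 3)*(m^2 + 2*m - 3) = (m - 3)*(m + 3)*(m - 1)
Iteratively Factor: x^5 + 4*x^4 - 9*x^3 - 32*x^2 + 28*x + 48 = (x - 2)*(x^4 + 6*x^3 + 3*x^2 - 26*x - 24) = (x - 2)*(x + 4)*(x^3 + 2*x^2 - 5*x - 6) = (x - 2)*(x + 1)*(x + 4)*(x^2 + x - 6) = (x - 2)*(x + 1)*(x + 3)*(x + 4)*(x - 2)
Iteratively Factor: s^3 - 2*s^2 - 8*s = (s)*(s^2 - 2*s - 8) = s*(s - 4)*(s + 2)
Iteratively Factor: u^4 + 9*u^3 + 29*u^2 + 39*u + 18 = (u + 3)*(u^3 + 6*u^2 + 11*u + 6) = (u + 2)*(u + 3)*(u^2 + 4*u + 3) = (u + 1)*(u + 2)*(u + 3)*(u + 3)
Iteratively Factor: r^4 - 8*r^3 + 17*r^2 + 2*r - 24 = (r - 2)*(r^3 - 6*r^2 + 5*r + 12) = (r - 2)*(r + 1)*(r^2 - 7*r + 12) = (r - 4)*(r - 2)*(r + 1)*(r - 3)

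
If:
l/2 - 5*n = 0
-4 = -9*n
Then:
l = 40/9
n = 4/9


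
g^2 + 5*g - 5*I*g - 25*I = (g + 5)*(g - 5*I)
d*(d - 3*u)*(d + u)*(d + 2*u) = d^4 - 7*d^2*u^2 - 6*d*u^3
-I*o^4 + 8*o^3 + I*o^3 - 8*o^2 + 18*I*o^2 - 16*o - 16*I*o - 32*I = (o - 2)*(o + 4*I)^2*(-I*o - I)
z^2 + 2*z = z*(z + 2)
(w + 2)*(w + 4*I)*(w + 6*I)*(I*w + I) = I*w^4 - 10*w^3 + 3*I*w^3 - 30*w^2 - 22*I*w^2 - 20*w - 72*I*w - 48*I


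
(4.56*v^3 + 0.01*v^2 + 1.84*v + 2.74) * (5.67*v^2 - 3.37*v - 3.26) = 25.8552*v^5 - 15.3105*v^4 - 4.4665*v^3 + 9.3024*v^2 - 15.2322*v - 8.9324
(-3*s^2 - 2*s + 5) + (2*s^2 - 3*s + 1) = -s^2 - 5*s + 6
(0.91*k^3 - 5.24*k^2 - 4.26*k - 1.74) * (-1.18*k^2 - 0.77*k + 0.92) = -1.0738*k^5 + 5.4825*k^4 + 9.8988*k^3 + 0.5126*k^2 - 2.5794*k - 1.6008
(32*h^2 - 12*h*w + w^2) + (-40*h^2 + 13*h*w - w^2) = -8*h^2 + h*w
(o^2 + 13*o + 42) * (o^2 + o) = o^4 + 14*o^3 + 55*o^2 + 42*o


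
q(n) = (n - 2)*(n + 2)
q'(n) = 2*n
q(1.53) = -1.66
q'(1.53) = 3.06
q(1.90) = -0.39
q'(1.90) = 3.80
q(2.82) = 3.95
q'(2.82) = 5.64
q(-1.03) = -2.94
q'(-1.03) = -2.06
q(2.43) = 1.90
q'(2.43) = 4.86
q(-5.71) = 28.60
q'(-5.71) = -11.42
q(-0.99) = -3.02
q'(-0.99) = -1.98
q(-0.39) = -3.85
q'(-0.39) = -0.78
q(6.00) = 32.00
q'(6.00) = 12.00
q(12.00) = 140.00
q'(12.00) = 24.00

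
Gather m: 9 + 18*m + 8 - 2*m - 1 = 16*m + 16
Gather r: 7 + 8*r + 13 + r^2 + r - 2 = r^2 + 9*r + 18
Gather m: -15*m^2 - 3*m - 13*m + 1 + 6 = -15*m^2 - 16*m + 7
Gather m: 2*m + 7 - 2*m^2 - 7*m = -2*m^2 - 5*m + 7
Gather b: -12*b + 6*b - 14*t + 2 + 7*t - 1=-6*b - 7*t + 1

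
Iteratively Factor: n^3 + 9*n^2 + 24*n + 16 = (n + 1)*(n^2 + 8*n + 16) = (n + 1)*(n + 4)*(n + 4)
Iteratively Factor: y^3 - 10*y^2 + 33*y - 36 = (y - 4)*(y^2 - 6*y + 9) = (y - 4)*(y - 3)*(y - 3)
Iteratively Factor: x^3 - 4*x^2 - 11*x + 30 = (x + 3)*(x^2 - 7*x + 10) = (x - 5)*(x + 3)*(x - 2)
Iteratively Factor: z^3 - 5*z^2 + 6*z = (z)*(z^2 - 5*z + 6) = z*(z - 2)*(z - 3)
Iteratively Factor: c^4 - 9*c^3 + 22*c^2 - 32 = (c + 1)*(c^3 - 10*c^2 + 32*c - 32) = (c - 2)*(c + 1)*(c^2 - 8*c + 16) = (c - 4)*(c - 2)*(c + 1)*(c - 4)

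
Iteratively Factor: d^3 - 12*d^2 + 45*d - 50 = (d - 5)*(d^2 - 7*d + 10) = (d - 5)^2*(d - 2)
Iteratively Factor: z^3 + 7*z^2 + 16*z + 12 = (z + 2)*(z^2 + 5*z + 6) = (z + 2)^2*(z + 3)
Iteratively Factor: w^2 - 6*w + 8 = (w - 2)*(w - 4)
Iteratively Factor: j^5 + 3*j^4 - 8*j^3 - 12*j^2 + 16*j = (j + 4)*(j^4 - j^3 - 4*j^2 + 4*j) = (j + 2)*(j + 4)*(j^3 - 3*j^2 + 2*j) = (j - 2)*(j + 2)*(j + 4)*(j^2 - j) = j*(j - 2)*(j + 2)*(j + 4)*(j - 1)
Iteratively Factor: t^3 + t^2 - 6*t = (t + 3)*(t^2 - 2*t) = (t - 2)*(t + 3)*(t)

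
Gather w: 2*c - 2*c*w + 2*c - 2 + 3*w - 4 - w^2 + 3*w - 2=4*c - w^2 + w*(6 - 2*c) - 8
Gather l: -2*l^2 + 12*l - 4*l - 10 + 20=-2*l^2 + 8*l + 10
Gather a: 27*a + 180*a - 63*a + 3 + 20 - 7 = 144*a + 16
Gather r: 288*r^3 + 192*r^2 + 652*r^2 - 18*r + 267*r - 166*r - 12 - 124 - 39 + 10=288*r^3 + 844*r^2 + 83*r - 165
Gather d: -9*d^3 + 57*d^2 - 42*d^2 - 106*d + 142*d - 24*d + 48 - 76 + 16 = -9*d^3 + 15*d^2 + 12*d - 12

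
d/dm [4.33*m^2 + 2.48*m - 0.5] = 8.66*m + 2.48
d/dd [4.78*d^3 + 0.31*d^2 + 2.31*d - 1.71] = 14.34*d^2 + 0.62*d + 2.31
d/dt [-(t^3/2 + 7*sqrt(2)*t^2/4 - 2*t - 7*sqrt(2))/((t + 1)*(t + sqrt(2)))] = (2*(t + 1)*(t + sqrt(2))*(-3*t^2 - 7*sqrt(2)*t + 4) + (t + 1)*(2*t^3 + 7*sqrt(2)*t^2 - 8*t - 28*sqrt(2)) + (t + sqrt(2))*(2*t^3 + 7*sqrt(2)*t^2 - 8*t - 28*sqrt(2)))/(4*(t + 1)^2*(t + sqrt(2))^2)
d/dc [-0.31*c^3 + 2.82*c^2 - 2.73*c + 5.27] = -0.93*c^2 + 5.64*c - 2.73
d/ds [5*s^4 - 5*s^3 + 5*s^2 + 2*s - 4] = 20*s^3 - 15*s^2 + 10*s + 2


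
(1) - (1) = 0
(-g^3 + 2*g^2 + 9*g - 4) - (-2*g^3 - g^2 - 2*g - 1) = g^3 + 3*g^2 + 11*g - 3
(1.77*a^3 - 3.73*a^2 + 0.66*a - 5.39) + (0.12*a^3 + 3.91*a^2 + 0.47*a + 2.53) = 1.89*a^3 + 0.18*a^2 + 1.13*a - 2.86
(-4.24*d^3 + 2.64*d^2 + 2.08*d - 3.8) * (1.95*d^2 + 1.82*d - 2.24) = -8.268*d^5 - 2.5688*d^4 + 18.3584*d^3 - 9.538*d^2 - 11.5752*d + 8.512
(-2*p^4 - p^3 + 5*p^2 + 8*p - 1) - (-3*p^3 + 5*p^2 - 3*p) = -2*p^4 + 2*p^3 + 11*p - 1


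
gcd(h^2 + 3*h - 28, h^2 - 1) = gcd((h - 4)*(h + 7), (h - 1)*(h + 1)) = 1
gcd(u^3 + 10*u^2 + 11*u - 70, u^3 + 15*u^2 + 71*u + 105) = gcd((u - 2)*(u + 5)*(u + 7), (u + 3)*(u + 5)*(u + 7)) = u^2 + 12*u + 35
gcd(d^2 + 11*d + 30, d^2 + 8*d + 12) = d + 6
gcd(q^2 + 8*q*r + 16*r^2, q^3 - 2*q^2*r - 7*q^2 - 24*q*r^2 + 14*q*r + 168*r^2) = q + 4*r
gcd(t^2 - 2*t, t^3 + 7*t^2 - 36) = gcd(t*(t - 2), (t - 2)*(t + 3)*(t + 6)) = t - 2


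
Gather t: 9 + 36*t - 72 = 36*t - 63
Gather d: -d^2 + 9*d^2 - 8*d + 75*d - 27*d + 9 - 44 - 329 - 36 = 8*d^2 + 40*d - 400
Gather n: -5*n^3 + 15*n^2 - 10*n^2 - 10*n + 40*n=-5*n^3 + 5*n^2 + 30*n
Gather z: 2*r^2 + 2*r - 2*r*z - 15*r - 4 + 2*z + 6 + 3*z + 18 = 2*r^2 - 13*r + z*(5 - 2*r) + 20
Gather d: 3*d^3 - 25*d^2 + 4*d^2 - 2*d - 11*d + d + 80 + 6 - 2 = 3*d^3 - 21*d^2 - 12*d + 84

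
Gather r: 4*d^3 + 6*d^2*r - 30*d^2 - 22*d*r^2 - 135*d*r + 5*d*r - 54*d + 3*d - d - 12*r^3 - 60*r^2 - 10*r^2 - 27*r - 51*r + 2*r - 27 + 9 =4*d^3 - 30*d^2 - 52*d - 12*r^3 + r^2*(-22*d - 70) + r*(6*d^2 - 130*d - 76) - 18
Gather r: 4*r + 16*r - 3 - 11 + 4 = 20*r - 10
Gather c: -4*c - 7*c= -11*c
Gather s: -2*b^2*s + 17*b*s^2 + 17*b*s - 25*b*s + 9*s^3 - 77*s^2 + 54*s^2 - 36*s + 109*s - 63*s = 9*s^3 + s^2*(17*b - 23) + s*(-2*b^2 - 8*b + 10)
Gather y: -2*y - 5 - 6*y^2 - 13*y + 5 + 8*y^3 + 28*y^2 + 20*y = 8*y^3 + 22*y^2 + 5*y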